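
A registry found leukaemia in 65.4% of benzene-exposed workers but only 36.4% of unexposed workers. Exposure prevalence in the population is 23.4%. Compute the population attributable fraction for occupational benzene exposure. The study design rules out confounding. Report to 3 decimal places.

PAF ≈ 0.157

p₁ = 0.654, p₀ = 0.364.
Overall risk P(Y=1) = π·p₁ + (1−π)·p₀ = 0.234×0.654 + 0.766×0.364 = 0.43186.
Under exogeneity, PAF = [P(Y=1) − p₀] / P(Y=1).
PAF = (0.43186 − 0.364) / 0.43186 ≈ 0.1571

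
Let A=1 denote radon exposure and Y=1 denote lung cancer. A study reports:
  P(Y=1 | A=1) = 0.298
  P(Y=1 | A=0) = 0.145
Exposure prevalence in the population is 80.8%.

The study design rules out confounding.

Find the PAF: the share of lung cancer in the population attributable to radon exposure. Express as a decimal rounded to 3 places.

PAF ≈ 0.460

Let p₁ = 0.298, p₀ = 0.145.
Overall risk P(Y=1) = π·p₁ + (1−π)·p₀ = 0.808×0.298 + 0.192×0.145 = 0.26862.
Under exogeneity, PAF = [P(Y=1) − p₀] / P(Y=1).
PAF = (0.26862 − 0.145) / 0.26862 ≈ 0.4602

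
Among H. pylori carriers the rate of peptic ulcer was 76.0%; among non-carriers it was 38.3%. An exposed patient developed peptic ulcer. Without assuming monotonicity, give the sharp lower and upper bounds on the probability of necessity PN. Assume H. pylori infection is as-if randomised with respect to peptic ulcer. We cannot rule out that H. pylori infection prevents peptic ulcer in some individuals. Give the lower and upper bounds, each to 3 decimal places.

p₁ = 0.76, p₀ = 0.383.
Under exogeneity alone the bounds on PN are max{0,(p₁−p₀)/p₁} ≤ PN ≤ min{1,(1−p₀)/p₁}.
  lower = (p₁ − p₀)/p₁ = 0.377 / 0.76 ≈ 0.4961
  upper = min{1, (1 − p₀)/p₁} = 0.617 / 0.76 ≈ 0.8118

0.496 ≤ PN ≤ 0.812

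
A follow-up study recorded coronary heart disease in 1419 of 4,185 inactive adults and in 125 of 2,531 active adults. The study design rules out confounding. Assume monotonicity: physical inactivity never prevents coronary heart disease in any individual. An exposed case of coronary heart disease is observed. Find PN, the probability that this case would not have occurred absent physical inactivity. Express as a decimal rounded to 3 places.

PN ≈ 0.854

p₁ = P(outcome | exposed) = 1419/4185 = 0.33907
p₀ = P(outcome | unexposed) = 125/2531 = 0.049388
Under exogeneity and monotonicity, PN = (p₁ − p₀) / p₁.
PN = (0.33907 − 0.049388) / 0.33907 = 0.28968 / 0.33907 ≈ 0.8543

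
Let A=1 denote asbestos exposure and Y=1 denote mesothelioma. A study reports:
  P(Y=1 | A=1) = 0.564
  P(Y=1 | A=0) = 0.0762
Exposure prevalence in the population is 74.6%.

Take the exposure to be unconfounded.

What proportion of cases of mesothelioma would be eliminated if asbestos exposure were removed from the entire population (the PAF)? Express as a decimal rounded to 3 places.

PAF ≈ 0.827

Let p₁ = 0.564, p₀ = 0.0762.
Overall risk P(Y=1) = π·p₁ + (1−π)·p₀ = 0.746×0.564 + 0.254×0.0762 = 0.4401.
Under exogeneity, PAF = [P(Y=1) − p₀] / P(Y=1).
PAF = (0.4401 − 0.0762) / 0.4401 ≈ 0.8269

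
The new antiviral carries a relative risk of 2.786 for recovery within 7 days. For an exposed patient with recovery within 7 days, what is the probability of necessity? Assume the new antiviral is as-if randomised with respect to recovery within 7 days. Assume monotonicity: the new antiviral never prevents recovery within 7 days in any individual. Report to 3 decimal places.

Under exogeneity and monotonicity, PN = (RR − 1) / RR = 1 − 1/RR.
PN = (2.786 − 1) / 2.786 = 1.786 / 2.786 ≈ 0.6411

PN ≈ 0.641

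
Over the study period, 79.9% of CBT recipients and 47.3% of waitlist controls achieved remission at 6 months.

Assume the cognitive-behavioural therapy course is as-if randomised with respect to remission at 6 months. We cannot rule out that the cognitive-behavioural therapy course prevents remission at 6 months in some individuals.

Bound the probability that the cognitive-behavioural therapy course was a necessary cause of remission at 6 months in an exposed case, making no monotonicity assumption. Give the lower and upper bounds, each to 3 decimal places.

p₁ = 0.799, p₀ = 0.473.
Under exogeneity alone the bounds on PN are max{0,(p₁−p₀)/p₁} ≤ PN ≤ min{1,(1−p₀)/p₁}.
  lower = (p₁ − p₀)/p₁ = 0.326 / 0.799 ≈ 0.4080
  upper = min{1, (1 − p₀)/p₁} = 0.527 / 0.799 ≈ 0.6596

0.408 ≤ PN ≤ 0.660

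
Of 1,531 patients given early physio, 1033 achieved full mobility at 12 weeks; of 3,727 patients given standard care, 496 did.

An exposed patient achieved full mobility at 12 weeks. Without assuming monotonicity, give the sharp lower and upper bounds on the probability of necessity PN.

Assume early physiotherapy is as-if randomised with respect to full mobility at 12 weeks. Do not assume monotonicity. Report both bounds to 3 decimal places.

0.803 ≤ PN ≤ 1.000

p₁ = P(outcome | exposed) = 1033/1531 = 0.67472
p₀ = P(outcome | unexposed) = 496/3727 = 0.13308
Under exogeneity alone the bounds on PN are max{0,(p₁−p₀)/p₁} ≤ PN ≤ min{1,(1−p₀)/p₁}.
  lower = (p₁ − p₀)/p₁ = 0.54164 / 0.67472 ≈ 0.8028
  upper = min{1, (1 − p₀)/p₁} = 0.86692 / 0.67472 ≈ 1.2849 → capped at 1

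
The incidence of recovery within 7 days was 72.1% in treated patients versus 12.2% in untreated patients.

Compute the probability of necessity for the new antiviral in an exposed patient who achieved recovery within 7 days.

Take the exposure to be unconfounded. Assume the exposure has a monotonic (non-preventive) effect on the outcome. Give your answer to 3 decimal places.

p₁ = 0.721, p₀ = 0.122.
Under exogeneity and monotonicity, PN = (p₁ − p₀) / p₁.
PN = (0.721 − 0.122) / 0.721 = 0.599 / 0.721 ≈ 0.8308

PN ≈ 0.831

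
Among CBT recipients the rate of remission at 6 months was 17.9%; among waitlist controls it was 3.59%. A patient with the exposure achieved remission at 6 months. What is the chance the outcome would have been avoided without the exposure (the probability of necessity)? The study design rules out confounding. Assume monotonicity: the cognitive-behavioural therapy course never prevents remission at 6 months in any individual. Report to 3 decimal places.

PN ≈ 0.799

p₁ = 0.179, p₀ = 0.0359.
Under exogeneity and monotonicity, PN = (p₁ − p₀) / p₁.
PN = (0.179 − 0.0359) / 0.179 = 0.1431 / 0.179 ≈ 0.7994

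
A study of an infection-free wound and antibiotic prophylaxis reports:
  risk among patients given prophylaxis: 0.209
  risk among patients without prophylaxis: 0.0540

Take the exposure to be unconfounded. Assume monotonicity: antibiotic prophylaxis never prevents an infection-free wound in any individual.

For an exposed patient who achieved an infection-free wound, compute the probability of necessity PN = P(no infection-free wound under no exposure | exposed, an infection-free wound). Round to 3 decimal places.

PN ≈ 0.742

Let p₁ = 0.209, p₀ = 0.054.
Under exogeneity and monotonicity, PN = (p₁ − p₀) / p₁.
PN = (0.209 − 0.054) / 0.209 = 0.155 / 0.209 ≈ 0.7416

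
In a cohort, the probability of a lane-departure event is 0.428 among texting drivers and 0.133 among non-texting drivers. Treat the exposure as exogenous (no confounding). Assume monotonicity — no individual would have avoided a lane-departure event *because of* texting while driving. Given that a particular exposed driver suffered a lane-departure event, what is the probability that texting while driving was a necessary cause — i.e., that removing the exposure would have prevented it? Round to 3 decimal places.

Let p₁ = 0.428, p₀ = 0.133.
Under exogeneity and monotonicity, PN = (p₁ − p₀) / p₁.
PN = (0.428 − 0.133) / 0.428 = 0.295 / 0.428 ≈ 0.6893

PN ≈ 0.689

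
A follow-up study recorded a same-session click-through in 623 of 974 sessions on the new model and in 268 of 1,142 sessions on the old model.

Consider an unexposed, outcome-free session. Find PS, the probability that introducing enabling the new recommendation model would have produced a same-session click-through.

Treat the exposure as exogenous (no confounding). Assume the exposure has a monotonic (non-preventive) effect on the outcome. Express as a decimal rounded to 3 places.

p₁ = P(outcome | exposed) = 623/974 = 0.63963
p₀ = P(outcome | unexposed) = 268/1142 = 0.23468
Under exogeneity and monotonicity, PS = (p₁ − p₀) / (1 − p₀).
PS = (0.63963 − 0.23468) / (1 − 0.23468) = 0.40495 / 0.76532 ≈ 0.5291

PS ≈ 0.529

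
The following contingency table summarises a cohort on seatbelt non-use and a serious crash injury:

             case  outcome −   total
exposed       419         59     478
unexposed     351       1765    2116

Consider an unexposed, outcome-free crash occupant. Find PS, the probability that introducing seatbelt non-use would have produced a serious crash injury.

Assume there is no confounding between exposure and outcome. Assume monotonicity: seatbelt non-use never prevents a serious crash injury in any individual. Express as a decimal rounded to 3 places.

p₁ = P(outcome | exposed) = 419/478 = 0.87657
p₀ = P(outcome | unexposed) = 351/2116 = 0.16588
Under exogeneity and monotonicity, PS = (p₁ − p₀)/(1 − p₀).
PS = (0.87657 − 0.16588) / 0.83412 ≈ 0.8520

PS ≈ 0.852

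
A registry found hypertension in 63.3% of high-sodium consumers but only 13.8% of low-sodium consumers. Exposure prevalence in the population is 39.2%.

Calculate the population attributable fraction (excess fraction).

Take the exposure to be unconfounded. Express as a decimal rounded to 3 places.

PAF ≈ 0.584

p₁ = 0.633, p₀ = 0.138.
Overall risk P(Y=1) = π·p₁ + (1−π)·p₀ = 0.392×0.633 + 0.608×0.138 = 0.33204.
Under exogeneity, PAF = [P(Y=1) − p₀] / P(Y=1).
PAF = (0.33204 − 0.138) / 0.33204 ≈ 0.5844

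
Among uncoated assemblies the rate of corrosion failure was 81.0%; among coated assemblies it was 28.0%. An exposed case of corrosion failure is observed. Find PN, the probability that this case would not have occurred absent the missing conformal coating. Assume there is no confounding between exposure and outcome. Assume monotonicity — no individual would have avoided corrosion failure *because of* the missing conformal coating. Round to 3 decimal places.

PN ≈ 0.654

p₁ = 0.81, p₀ = 0.28.
Under exogeneity and monotonicity, PN = (p₁ − p₀) / p₁.
PN = (0.81 − 0.28) / 0.81 = 0.53 / 0.81 ≈ 0.6543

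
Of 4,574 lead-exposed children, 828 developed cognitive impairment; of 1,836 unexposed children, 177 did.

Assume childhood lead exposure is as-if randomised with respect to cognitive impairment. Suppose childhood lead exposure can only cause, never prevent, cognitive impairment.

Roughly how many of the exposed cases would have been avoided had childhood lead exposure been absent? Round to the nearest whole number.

p₁ = P(outcome | exposed) = 828/4574 = 0.18102
p₀ = P(outcome | unexposed) = 177/1836 = 0.096405
PN = (p₁ − p₀)/p₁ = (0.18102 − 0.096405) / 0.18102 ≈ 0.46744.
Attributable cases ≈ PN × (exposed cases) = 0.46744 × 828 ≈ 387.04.

about 387 cases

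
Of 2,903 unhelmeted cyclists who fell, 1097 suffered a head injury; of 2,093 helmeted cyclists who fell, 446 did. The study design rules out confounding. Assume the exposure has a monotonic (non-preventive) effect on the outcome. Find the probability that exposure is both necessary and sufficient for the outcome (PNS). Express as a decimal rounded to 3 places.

PNS ≈ 0.165

p₁ = P(outcome | exposed) = 1097/2903 = 0.37788
p₀ = P(outcome | unexposed) = 446/2093 = 0.21309
Under exogeneity and monotonicity, PNS = p₁ − p₀.
PNS = 0.37788 − 0.21309 = 0.16479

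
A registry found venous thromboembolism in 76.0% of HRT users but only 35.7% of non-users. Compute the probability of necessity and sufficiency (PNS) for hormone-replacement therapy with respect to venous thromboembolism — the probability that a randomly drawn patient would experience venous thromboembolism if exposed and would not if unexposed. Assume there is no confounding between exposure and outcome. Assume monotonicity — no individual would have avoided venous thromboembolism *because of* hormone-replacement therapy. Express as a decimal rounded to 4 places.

PNS ≈ 0.4030

p₁ = 0.76, p₀ = 0.357.
Under exogeneity and monotonicity, PNS = p₁ − p₀.
PNS = 0.76 − 0.357 = 0.403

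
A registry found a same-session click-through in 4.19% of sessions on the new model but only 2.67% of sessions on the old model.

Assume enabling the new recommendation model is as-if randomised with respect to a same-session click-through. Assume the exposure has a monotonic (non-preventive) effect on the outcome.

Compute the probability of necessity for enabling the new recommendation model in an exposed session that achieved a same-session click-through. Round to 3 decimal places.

PN ≈ 0.363

p₁ = 0.0419, p₀ = 0.0267.
Under exogeneity and monotonicity, PN = (p₁ − p₀) / p₁.
PN = (0.0419 − 0.0267) / 0.0419 = 0.0152 / 0.0419 ≈ 0.3628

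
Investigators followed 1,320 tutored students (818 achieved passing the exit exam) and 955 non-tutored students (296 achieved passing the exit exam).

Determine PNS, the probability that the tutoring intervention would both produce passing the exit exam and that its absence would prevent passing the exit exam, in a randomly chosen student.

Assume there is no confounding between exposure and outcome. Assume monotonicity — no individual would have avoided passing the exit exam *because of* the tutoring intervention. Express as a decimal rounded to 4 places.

PNS ≈ 0.3097

p₁ = P(outcome | exposed) = 818/1320 = 0.6197
p₀ = P(outcome | unexposed) = 296/955 = 0.30995
Under exogeneity and monotonicity, PNS = p₁ − p₀.
PNS = 0.6197 − 0.30995 = 0.30975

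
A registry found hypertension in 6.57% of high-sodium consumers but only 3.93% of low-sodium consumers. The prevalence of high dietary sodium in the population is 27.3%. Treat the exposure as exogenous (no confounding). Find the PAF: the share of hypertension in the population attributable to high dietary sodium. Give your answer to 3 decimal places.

PAF ≈ 0.155

p₁ = 0.0657, p₀ = 0.0393.
Overall risk P(Y=1) = π·p₁ + (1−π)·p₀ = 0.273×0.0657 + 0.727×0.0393 = 0.046507.
Under exogeneity, PAF = [P(Y=1) − p₀] / P(Y=1).
PAF = (0.046507 − 0.0393) / 0.046507 ≈ 0.1550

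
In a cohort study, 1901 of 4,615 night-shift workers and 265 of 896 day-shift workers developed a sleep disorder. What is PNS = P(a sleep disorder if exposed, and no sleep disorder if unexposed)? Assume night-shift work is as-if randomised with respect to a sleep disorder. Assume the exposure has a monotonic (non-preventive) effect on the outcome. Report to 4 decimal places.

PNS ≈ 0.1162

p₁ = P(outcome | exposed) = 1901/4615 = 0.41192
p₀ = P(outcome | unexposed) = 265/896 = 0.29576
Under exogeneity and monotonicity, PNS = p₁ − p₀.
PNS = 0.41192 − 0.29576 = 0.11616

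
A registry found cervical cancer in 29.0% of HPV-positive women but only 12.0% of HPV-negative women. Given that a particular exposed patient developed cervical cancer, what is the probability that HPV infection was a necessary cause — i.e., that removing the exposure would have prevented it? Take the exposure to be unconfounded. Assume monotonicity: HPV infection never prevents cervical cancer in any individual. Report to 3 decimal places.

p₁ = 0.29, p₀ = 0.12.
Under exogeneity and monotonicity, PN = (p₁ − p₀) / p₁.
PN = (0.29 − 0.12) / 0.29 = 0.17 / 0.29 ≈ 0.5862

PN ≈ 0.586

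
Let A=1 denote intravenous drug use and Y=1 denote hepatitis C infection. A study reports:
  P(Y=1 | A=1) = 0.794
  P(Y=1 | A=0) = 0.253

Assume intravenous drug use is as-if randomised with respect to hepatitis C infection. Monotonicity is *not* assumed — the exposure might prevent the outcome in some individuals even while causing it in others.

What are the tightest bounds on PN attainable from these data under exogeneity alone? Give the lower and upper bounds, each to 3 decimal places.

Let p₁ = 0.794, p₀ = 0.253.
Under exogeneity alone the bounds on PN are max{0,(p₁−p₀)/p₁} ≤ PN ≤ min{1,(1−p₀)/p₁}.
  lower = (p₁ − p₀)/p₁ = 0.541 / 0.794 ≈ 0.6814
  upper = min{1, (1 − p₀)/p₁} = 0.747 / 0.794 ≈ 0.9408

0.681 ≤ PN ≤ 0.941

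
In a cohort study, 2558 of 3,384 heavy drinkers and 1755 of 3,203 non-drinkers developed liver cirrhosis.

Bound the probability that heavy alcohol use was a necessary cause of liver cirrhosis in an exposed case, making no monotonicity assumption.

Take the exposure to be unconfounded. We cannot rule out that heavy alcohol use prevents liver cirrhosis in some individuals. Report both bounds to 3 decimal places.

0.275 ≤ PN ≤ 0.598

p₁ = P(outcome | exposed) = 2558/3384 = 0.75591
p₀ = P(outcome | unexposed) = 1755/3203 = 0.54792
Under exogeneity alone the bounds on PN are max{0,(p₁−p₀)/p₁} ≤ PN ≤ min{1,(1−p₀)/p₁}.
  lower = (p₁ − p₀)/p₁ = 0.20799 / 0.75591 ≈ 0.2751
  upper = min{1, (1 − p₀)/p₁} = 0.45208 / 0.75591 ≈ 0.5981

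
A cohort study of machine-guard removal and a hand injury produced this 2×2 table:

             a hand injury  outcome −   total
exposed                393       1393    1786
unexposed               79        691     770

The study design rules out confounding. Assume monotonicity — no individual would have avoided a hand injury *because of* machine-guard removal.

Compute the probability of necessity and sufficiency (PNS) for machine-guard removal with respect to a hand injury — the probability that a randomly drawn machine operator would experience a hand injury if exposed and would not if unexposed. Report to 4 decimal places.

PNS ≈ 0.1174

p₁ = P(outcome | exposed) = 393/1786 = 0.22004
p₀ = P(outcome | unexposed) = 79/770 = 0.1026
Under exogeneity and monotonicity, PNS = p₁ − p₀.
PNS = 0.22004 − 0.1026 = 0.11745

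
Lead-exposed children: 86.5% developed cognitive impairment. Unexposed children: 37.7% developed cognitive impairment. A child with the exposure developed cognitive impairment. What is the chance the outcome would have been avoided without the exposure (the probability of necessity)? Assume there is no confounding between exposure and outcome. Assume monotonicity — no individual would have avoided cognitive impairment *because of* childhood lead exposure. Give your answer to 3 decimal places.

PN ≈ 0.564

p₁ = 0.865, p₀ = 0.377.
Under exogeneity and monotonicity, PN = (p₁ − p₀) / p₁.
PN = (0.865 − 0.377) / 0.865 = 0.488 / 0.865 ≈ 0.5642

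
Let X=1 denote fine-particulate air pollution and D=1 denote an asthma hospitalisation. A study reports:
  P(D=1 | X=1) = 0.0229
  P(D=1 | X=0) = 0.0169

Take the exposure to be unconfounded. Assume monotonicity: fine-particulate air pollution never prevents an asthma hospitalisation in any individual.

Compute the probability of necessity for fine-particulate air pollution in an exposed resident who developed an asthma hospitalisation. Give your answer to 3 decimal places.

PN ≈ 0.262

Let p₁ = 0.0229, p₀ = 0.0169.
Under exogeneity and monotonicity, PN = (p₁ − p₀) / p₁.
PN = (0.0229 − 0.0169) / 0.0229 = 0.006 / 0.0229 ≈ 0.2620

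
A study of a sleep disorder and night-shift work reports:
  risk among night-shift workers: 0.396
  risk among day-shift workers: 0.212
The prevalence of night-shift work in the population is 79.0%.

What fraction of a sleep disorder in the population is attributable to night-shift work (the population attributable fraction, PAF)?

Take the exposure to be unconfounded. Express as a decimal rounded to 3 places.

Let p₁ = 0.396, p₀ = 0.212.
Overall risk P(Y=1) = π·p₁ + (1−π)·p₀ = 0.79×0.396 + 0.21×0.212 = 0.35736.
Under exogeneity, PAF = [P(Y=1) − p₀] / P(Y=1).
PAF = (0.35736 − 0.212) / 0.35736 ≈ 0.4068

PAF ≈ 0.407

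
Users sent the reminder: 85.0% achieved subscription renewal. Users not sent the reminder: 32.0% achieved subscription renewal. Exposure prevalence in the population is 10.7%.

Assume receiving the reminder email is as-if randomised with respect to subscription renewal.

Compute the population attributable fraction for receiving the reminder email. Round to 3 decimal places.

PAF ≈ 0.151

p₁ = 0.85, p₀ = 0.32.
Overall risk P(Y=1) = π·p₁ + (1−π)·p₀ = 0.107×0.85 + 0.893×0.32 = 0.37671.
Under exogeneity, PAF = [P(Y=1) − p₀] / P(Y=1).
PAF = (0.37671 − 0.32) / 0.37671 ≈ 0.1505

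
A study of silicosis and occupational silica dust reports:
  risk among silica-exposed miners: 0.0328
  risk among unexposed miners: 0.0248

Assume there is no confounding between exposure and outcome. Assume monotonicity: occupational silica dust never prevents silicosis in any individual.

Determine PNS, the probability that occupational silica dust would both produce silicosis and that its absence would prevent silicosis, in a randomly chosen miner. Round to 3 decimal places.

Let p₁ = 0.0328, p₀ = 0.0248.
Under exogeneity and monotonicity, PNS = p₁ − p₀.
PNS = 0.0328 − 0.0248 = 0.008

PNS ≈ 0.008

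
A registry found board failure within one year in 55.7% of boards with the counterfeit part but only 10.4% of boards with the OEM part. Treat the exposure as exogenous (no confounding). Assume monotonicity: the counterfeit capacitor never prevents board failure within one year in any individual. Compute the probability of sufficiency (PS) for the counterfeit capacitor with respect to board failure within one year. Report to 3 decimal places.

PS ≈ 0.506

p₁ = 0.557, p₀ = 0.104.
Under exogeneity and monotonicity, PS = (p₁ − p₀) / (1 − p₀).
PS = (0.557 − 0.104) / (1 − 0.104) = 0.453 / 0.896 ≈ 0.5056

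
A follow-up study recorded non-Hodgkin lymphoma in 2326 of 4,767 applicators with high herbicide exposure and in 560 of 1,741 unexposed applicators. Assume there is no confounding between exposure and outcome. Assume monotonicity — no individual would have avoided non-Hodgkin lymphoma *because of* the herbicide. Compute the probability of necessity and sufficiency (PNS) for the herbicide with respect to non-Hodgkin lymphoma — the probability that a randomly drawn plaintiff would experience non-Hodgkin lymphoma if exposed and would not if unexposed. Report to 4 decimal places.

p₁ = P(outcome | exposed) = 2326/4767 = 0.48794
p₀ = P(outcome | unexposed) = 560/1741 = 0.32165
Under exogeneity and monotonicity, PNS = p₁ − p₀.
PNS = 0.48794 − 0.32165 = 0.16628

PNS ≈ 0.1663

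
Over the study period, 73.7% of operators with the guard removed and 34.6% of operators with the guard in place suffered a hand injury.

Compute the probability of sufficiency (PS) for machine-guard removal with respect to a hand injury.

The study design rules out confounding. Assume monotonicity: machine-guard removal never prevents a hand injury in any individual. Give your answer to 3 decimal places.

PS ≈ 0.598

p₁ = 0.737, p₀ = 0.346.
Under exogeneity and monotonicity, PS = (p₁ − p₀) / (1 − p₀).
PS = (0.737 − 0.346) / (1 − 0.346) = 0.391 / 0.654 ≈ 0.5979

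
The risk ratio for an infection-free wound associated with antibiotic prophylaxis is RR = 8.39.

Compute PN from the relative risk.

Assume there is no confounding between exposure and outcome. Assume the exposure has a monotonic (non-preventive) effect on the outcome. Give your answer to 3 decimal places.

Under exogeneity and monotonicity, PN = (RR − 1) / RR = 1 − 1/RR.
PN = (8.39 − 1) / 8.39 = 7.39 / 8.39 ≈ 0.8808

PN ≈ 0.881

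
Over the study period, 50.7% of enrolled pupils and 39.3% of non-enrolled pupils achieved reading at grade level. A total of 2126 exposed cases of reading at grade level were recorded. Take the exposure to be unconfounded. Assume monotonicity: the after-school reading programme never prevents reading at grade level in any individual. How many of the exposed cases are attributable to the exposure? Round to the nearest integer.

p₁ = 0.507, p₀ = 0.393.
PN = (p₁ − p₀)/p₁ = (0.507 − 0.393) / 0.507 ≈ 0.22485.
Attributable cases ≈ PN × (exposed cases) = 0.22485 × 2126 ≈ 478.04.

about 478 cases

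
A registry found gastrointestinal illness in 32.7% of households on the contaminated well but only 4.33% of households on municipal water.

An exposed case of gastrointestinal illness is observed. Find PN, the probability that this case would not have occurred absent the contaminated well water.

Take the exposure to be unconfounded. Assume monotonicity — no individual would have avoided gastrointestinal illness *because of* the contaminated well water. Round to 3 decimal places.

p₁ = 0.327, p₀ = 0.0433.
Under exogeneity and monotonicity, PN = (p₁ − p₀) / p₁.
PN = (0.327 − 0.0433) / 0.327 = 0.2837 / 0.327 ≈ 0.8676

PN ≈ 0.868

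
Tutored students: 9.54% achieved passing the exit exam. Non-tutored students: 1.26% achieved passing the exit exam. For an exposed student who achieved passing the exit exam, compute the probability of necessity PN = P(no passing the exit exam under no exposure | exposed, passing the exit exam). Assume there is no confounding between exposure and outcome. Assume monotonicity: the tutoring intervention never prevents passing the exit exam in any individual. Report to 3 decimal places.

p₁ = 0.0954, p₀ = 0.0126.
Under exogeneity and monotonicity, PN = (p₁ − p₀) / p₁.
PN = (0.0954 − 0.0126) / 0.0954 = 0.0828 / 0.0954 ≈ 0.8679

PN ≈ 0.868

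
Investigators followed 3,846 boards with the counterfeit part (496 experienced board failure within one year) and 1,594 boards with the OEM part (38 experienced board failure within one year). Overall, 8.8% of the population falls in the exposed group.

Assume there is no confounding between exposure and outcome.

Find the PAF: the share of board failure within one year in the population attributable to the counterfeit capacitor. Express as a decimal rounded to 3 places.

p₁ = P(outcome | exposed) = 496/3846 = 0.12897
p₀ = P(outcome | unexposed) = 38/1594 = 0.023839
Overall risk P(Y=1) = π·p₁ + (1−π)·p₀ = 0.088×0.12897 + 0.912×0.023839 = 0.03309.
Under exogeneity, PAF = [P(Y=1) − p₀] / P(Y=1).
PAF = (0.03309 − 0.023839) / 0.03309 ≈ 0.2796

PAF ≈ 0.280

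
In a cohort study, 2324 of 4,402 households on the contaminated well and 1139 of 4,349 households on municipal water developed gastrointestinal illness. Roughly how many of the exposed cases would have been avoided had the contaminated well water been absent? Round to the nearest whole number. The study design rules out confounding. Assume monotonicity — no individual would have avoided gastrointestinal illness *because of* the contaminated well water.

about 1171 cases

p₁ = P(outcome | exposed) = 2324/4402 = 0.52794
p₀ = P(outcome | unexposed) = 1139/4349 = 0.2619
PN = (p₁ − p₀)/p₁ = (0.52794 − 0.2619) / 0.52794 ≈ 0.50392.
Attributable cases ≈ PN × (exposed cases) = 0.50392 × 2324 ≈ 1171.12.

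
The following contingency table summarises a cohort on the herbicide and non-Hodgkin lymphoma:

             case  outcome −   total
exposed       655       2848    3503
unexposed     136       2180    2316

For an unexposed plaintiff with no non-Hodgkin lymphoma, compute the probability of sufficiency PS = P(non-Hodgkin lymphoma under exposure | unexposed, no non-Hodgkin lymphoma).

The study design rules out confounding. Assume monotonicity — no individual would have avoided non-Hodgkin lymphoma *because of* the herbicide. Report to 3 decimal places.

PS ≈ 0.136

p₁ = P(outcome | exposed) = 655/3503 = 0.18698
p₀ = P(outcome | unexposed) = 136/2316 = 0.058722
Under exogeneity and monotonicity, PS = (p₁ − p₀)/(1 − p₀).
PS = (0.18698 − 0.058722) / 0.94128 ≈ 0.1363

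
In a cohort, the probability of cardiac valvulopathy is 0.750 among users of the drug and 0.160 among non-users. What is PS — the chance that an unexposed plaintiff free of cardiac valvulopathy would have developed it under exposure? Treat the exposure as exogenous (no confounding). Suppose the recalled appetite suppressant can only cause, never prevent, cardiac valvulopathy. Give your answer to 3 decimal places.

Let p₁ = 0.75, p₀ = 0.16.
Under exogeneity and monotonicity, PS = (p₁ − p₀) / (1 − p₀).
PS = (0.75 − 0.16) / (1 − 0.16) = 0.59 / 0.84 ≈ 0.7024

PS ≈ 0.702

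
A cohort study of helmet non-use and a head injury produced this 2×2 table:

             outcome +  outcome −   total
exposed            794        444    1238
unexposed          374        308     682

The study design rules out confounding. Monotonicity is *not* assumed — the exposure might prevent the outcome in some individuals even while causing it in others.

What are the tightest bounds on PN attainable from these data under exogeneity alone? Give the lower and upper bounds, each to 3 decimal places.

0.145 ≤ PN ≤ 0.704

p₁ = P(outcome | exposed) = 794/1238 = 0.64136
p₀ = P(outcome | unexposed) = 374/682 = 0.54839
Under exogeneity alone the bounds on PN are max{0,(p₁−p₀)/p₁} ≤ PN ≤ min{1,(1−p₀)/p₁}.
  lower = (p₁ − p₀)/p₁ = 0.09297 / 0.64136 ≈ 0.1450
  upper = min{1, (1 − p₀)/p₁} = 0.45161 / 0.64136 ≈ 0.7042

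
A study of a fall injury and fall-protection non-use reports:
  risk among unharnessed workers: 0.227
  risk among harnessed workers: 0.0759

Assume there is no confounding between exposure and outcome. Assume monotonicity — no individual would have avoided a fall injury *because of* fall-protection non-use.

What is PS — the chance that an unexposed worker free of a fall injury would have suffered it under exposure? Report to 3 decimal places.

PS ≈ 0.164

Let p₁ = 0.227, p₀ = 0.0759.
Under exogeneity and monotonicity, PS = (p₁ − p₀) / (1 − p₀).
PS = (0.227 − 0.0759) / (1 − 0.0759) = 0.1511 / 0.9241 ≈ 0.1635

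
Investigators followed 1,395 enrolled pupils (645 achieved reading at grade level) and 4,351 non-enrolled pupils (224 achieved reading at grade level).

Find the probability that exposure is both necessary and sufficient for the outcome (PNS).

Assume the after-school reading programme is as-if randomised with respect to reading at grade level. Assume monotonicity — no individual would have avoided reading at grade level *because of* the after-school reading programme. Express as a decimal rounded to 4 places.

PNS ≈ 0.4109

p₁ = P(outcome | exposed) = 645/1395 = 0.46237
p₀ = P(outcome | unexposed) = 224/4351 = 0.051482
Under exogeneity and monotonicity, PNS = p₁ − p₀.
PNS = 0.46237 − 0.051482 = 0.41088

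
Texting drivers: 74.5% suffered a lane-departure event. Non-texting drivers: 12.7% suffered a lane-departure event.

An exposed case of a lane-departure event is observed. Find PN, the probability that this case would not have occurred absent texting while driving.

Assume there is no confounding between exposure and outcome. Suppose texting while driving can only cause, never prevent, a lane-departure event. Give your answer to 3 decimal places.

PN ≈ 0.830

p₁ = 0.745, p₀ = 0.127.
Under exogeneity and monotonicity, PN = (p₁ − p₀) / p₁.
PN = (0.745 − 0.127) / 0.745 = 0.618 / 0.745 ≈ 0.8295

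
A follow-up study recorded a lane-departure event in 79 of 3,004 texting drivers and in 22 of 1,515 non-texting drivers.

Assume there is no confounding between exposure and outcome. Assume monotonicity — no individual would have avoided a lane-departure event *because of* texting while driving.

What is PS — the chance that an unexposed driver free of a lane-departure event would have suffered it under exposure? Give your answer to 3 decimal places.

p₁ = P(outcome | exposed) = 79/3004 = 0.026298
p₀ = P(outcome | unexposed) = 22/1515 = 0.014521
Under exogeneity and monotonicity, PS = (p₁ − p₀) / (1 − p₀).
PS = (0.026298 − 0.014521) / (1 − 0.014521) = 0.011777 / 0.98548 ≈ 0.0120

PS ≈ 0.012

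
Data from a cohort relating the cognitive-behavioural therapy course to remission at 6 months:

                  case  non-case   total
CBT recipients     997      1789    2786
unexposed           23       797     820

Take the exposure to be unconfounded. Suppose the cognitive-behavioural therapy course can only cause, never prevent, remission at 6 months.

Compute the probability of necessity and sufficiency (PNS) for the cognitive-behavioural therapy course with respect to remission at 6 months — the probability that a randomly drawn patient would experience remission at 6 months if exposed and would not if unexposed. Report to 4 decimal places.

p₁ = P(outcome | exposed) = 997/2786 = 0.35786
p₀ = P(outcome | unexposed) = 23/820 = 0.028049
Under exogeneity and monotonicity, PNS = p₁ − p₀.
PNS = 0.35786 − 0.028049 = 0.32981

PNS ≈ 0.3298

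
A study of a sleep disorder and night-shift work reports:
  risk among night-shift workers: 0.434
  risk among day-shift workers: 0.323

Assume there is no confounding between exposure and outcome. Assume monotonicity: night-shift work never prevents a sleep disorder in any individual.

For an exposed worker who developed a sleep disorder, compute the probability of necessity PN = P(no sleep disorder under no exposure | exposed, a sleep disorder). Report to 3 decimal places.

PN ≈ 0.256

Let p₁ = 0.434, p₀ = 0.323.
Under exogeneity and monotonicity, PN = (p₁ − p₀) / p₁.
PN = (0.434 − 0.323) / 0.434 = 0.111 / 0.434 ≈ 0.2558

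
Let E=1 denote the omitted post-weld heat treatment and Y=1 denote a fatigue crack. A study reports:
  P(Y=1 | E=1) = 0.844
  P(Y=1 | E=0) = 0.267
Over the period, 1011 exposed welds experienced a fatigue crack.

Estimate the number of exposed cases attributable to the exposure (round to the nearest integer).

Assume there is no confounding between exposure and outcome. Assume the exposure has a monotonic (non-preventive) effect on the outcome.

about 691 cases

Let p₁ = 0.844, p₀ = 0.267.
PN = (p₁ − p₀)/p₁ = (0.844 − 0.267) / 0.844 ≈ 0.68365.
Attributable cases ≈ PN × (exposed cases) = 0.68365 × 1011 ≈ 691.17.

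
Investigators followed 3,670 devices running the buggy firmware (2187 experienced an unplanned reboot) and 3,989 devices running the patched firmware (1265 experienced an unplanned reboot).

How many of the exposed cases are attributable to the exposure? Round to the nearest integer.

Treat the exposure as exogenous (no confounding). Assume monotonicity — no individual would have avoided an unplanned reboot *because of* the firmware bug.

p₁ = P(outcome | exposed) = 2187/3670 = 0.59591
p₀ = P(outcome | unexposed) = 1265/3989 = 0.31712
PN = (p₁ − p₀)/p₁ = (0.59591 − 0.31712) / 0.59591 ≈ 0.46784.
Attributable cases ≈ PN × (exposed cases) = 0.46784 × 2187 ≈ 1023.16.

about 1023 cases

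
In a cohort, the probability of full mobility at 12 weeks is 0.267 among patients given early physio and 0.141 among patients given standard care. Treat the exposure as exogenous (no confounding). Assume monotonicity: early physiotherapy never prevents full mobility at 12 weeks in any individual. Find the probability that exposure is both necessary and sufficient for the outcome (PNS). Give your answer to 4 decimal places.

Let p₁ = 0.267, p₀ = 0.141.
Under exogeneity and monotonicity, PNS = p₁ − p₀.
PNS = 0.267 − 0.141 = 0.126

PNS ≈ 0.1260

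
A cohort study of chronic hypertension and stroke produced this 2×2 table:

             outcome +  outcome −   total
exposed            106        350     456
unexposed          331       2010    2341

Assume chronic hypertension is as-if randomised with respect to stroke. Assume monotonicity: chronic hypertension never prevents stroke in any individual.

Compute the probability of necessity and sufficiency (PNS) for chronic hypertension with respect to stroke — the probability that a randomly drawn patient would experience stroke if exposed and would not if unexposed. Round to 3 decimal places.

p₁ = P(outcome | exposed) = 106/456 = 0.23246
p₀ = P(outcome | unexposed) = 331/2341 = 0.14139
Under exogeneity and monotonicity, PNS = p₁ − p₀.
PNS = 0.23246 − 0.14139 = 0.091064

PNS ≈ 0.091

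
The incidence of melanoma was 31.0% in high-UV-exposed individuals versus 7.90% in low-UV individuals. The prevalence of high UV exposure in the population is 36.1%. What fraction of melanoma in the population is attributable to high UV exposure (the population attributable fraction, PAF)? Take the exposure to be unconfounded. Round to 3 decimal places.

p₁ = 0.31, p₀ = 0.079.
Overall risk P(Y=1) = π·p₁ + (1−π)·p₀ = 0.361×0.31 + 0.639×0.079 = 0.16239.
Under exogeneity, PAF = [P(Y=1) − p₀] / P(Y=1).
PAF = (0.16239 − 0.079) / 0.16239 ≈ 0.5135

PAF ≈ 0.514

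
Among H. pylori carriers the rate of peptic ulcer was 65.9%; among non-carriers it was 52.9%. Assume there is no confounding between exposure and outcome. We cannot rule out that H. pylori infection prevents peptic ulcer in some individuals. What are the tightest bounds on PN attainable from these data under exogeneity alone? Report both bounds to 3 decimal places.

0.197 ≤ PN ≤ 0.715

p₁ = 0.659, p₀ = 0.529.
Under exogeneity alone the bounds on PN are max{0,(p₁−p₀)/p₁} ≤ PN ≤ min{1,(1−p₀)/p₁}.
  lower = (p₁ − p₀)/p₁ = 0.13 / 0.659 ≈ 0.1973
  upper = min{1, (1 − p₀)/p₁} = 0.471 / 0.659 ≈ 0.7147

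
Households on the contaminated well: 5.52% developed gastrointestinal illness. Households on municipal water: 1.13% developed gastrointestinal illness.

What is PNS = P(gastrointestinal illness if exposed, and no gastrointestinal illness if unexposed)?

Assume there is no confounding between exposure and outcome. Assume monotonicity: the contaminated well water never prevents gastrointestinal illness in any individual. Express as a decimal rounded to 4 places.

p₁ = 0.0552, p₀ = 0.0113.
Under exogeneity and monotonicity, PNS = p₁ − p₀.
PNS = 0.0552 − 0.0113 = 0.0439

PNS ≈ 0.0439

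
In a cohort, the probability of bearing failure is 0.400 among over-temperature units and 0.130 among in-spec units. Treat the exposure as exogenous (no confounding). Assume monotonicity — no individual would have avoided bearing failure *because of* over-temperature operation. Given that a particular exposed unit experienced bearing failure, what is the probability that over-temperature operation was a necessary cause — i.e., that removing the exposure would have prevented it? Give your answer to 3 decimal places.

Let p₁ = 0.4, p₀ = 0.13.
Under exogeneity and monotonicity, PN = (p₁ − p₀) / p₁.
PN = (0.4 − 0.13) / 0.4 = 0.27 / 0.4 ≈ 0.6750

PN ≈ 0.675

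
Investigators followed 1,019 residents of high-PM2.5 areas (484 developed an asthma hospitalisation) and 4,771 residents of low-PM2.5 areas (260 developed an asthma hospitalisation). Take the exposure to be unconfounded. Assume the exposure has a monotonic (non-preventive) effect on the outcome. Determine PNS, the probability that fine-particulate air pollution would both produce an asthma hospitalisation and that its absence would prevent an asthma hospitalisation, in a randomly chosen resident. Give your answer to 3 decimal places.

PNS ≈ 0.420

p₁ = P(outcome | exposed) = 484/1019 = 0.47498
p₀ = P(outcome | unexposed) = 260/4771 = 0.054496
Under exogeneity and monotonicity, PNS = p₁ − p₀.
PNS = 0.47498 − 0.054496 = 0.42048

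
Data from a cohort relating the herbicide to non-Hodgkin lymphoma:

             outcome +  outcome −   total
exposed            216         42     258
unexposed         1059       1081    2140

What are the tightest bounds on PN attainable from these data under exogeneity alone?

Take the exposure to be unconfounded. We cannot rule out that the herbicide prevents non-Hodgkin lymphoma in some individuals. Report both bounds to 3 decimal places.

0.409 ≤ PN ≤ 0.603

p₁ = P(outcome | exposed) = 216/258 = 0.83721
p₀ = P(outcome | unexposed) = 1059/2140 = 0.49486
Under exogeneity alone the bounds on PN are max{0,(p₁−p₀)/p₁} ≤ PN ≤ min{1,(1−p₀)/p₁}.
  lower = (p₁ − p₀)/p₁ = 0.34235 / 0.83721 ≈ 0.4089
  upper = min{1, (1 − p₀)/p₁} = 0.50514 / 0.83721 ≈ 0.6034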